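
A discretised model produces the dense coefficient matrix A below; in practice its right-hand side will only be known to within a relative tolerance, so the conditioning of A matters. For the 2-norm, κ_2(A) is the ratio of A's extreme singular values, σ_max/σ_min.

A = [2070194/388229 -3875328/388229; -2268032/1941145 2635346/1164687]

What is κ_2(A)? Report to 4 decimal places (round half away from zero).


form AᵀA = [3929263012/131855825 -4420242176/79113495; -4420242176/79113495 4972829636/47468097] with trace 9393182824/69806025 and determinant 11316496/69806025
eigenvalues of AᵀA: λ = (tr ± √(tr²−4·det))/2 = 3364/25, 3364/2792241
κ = σ_max/σ_min = (58/5)/(58/1671) = 334.2000

334.2000


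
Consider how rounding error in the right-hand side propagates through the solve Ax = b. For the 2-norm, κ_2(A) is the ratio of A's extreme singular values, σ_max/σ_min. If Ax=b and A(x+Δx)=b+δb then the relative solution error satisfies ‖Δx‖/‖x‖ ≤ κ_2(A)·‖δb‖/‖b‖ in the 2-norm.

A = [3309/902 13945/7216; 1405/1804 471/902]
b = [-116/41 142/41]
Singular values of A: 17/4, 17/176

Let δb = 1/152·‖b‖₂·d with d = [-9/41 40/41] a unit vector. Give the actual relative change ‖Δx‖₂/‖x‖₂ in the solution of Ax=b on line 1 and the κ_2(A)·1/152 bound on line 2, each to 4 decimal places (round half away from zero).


0.0074
0.2895

σ_max = 17/4, σ_min = 17/176
condition number: (17/4) ÷ (17/176) = 44.0000
worst-case relative error ≤ 44.0000 × 1/152 = 0.2895
solve Ax = b  →  x = [-19.9031 36.3183]
‖b‖ = 4.4721, ‖x‖ = 41.4144
with δb = [-0.0065 0.0287], A·Δx = δb → ‖Δx‖ = 0.3046
realised ‖Δx‖/‖x‖ = 0.0074
realised/bound (from unrounded values) ≈ 0.0254


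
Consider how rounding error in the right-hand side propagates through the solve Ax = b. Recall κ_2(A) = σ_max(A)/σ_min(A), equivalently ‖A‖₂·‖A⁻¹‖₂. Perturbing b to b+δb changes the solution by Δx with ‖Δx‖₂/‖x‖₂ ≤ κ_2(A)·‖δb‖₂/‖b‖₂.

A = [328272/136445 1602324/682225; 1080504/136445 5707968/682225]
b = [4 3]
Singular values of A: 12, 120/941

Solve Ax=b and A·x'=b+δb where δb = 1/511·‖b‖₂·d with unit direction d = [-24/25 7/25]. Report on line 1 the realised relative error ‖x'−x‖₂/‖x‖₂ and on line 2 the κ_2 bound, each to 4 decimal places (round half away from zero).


0.0033
0.1841

from the listed singular values, σ₁ = 12, σ_n = 120/941
κ = σ_max/σ_min = 12/(120/941) = 94.1000
κ_2(A)·‖δb‖/‖b‖ = 0.1841
solve Ax = b  →  x = [17.2652 -15.9828]
2-norm of b is 5.0000; of x, 23.5274
Δx = A⁻¹·δb where δb = 1/511·5.0000·d; ‖Δx‖ = 0.0767
realised ‖Δx‖/‖x‖ = 0.0033
realised/bound (from unrounded values) ≈ 0.0177


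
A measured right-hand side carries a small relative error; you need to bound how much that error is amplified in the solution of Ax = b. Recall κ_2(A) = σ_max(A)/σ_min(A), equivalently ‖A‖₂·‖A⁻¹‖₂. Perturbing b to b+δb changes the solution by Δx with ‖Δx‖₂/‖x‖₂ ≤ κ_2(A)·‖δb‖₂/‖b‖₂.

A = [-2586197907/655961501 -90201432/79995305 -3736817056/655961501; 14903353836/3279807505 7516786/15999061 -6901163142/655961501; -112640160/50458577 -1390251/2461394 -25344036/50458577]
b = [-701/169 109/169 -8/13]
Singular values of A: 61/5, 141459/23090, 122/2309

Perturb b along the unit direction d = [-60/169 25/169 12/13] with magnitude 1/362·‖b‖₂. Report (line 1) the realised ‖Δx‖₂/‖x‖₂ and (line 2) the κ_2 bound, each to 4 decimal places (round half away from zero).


0.0117
0.6378

from the listed singular values, σ₁ = 61/5, σ_n = 122/2309
κ = σ_max/σ_min = (61/5)/(122/2309) = 230.9000
κ_2(A)·‖δb‖/‖b‖ = 0.6378
solve Ax = b  →  x = [4.6567 -18.3213 1.1318]
2-norm of b is 4.2426; of x, 18.9377
with δb = [-0.0042 0.0017 0.0108], A·Δx = δb → ‖Δx‖ = 0.2218
dividing the unrounded norms, ‖Δx‖/‖x‖ = 0.0117
so the bound overstates the realised error by a factor of ≈ 54.4565 (computed from the unrounded values)


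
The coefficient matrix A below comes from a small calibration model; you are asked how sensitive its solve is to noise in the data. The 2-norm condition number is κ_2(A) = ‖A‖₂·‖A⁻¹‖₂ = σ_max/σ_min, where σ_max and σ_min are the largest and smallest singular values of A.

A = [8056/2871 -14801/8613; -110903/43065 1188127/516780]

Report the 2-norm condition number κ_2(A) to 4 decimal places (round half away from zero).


M = AᵀA = [31987849/2205225 -284280641/26462700; -284280641/26462700 2616285769/317552400]. tr(M)=288901441/12702096, det(M)=3258025/793881
eigenvalues of AᵀA: λ = (tr ± √(tr²−4·det))/2 = 361/16, 144400/793881
κ_2(A) = √(λ_max/λ_min) = √((361/16) / (144400/793881)) = 11.1375

11.1375


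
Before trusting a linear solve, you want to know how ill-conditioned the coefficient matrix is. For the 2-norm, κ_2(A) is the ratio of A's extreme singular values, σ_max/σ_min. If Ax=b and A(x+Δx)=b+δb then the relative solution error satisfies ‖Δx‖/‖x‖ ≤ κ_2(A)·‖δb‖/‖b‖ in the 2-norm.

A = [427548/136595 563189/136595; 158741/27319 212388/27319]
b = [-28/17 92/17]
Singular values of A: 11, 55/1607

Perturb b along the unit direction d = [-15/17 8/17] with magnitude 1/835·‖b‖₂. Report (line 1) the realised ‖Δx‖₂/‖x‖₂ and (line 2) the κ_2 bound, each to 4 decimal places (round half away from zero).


largest singular value 11, smallest 55/1607
condition number: 11 ÷ (55/1607) = 321.4000
κ_2(A)·‖δb‖/‖b‖ = 0.3849
solve Ax = b  →  x = [-93.2800 70.4145]
2-norm of b is 5.6569; of x, 116.8733
with δb = [-0.0060 0.0032], A·Δx = δb → ‖Δx‖ = 0.1979
relative error = 0.0017
realised/bound (from unrounded values) ≈ 0.0044

0.0017
0.3849


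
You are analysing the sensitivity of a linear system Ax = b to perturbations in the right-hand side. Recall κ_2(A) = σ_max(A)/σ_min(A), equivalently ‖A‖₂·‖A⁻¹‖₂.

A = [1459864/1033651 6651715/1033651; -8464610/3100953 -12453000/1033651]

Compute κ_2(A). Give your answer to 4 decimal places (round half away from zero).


form AᵀA = [314292209476/33273043281 155180606840/3697004809; 155180606840/3697004809 689697306025/3697004809] with trace 3879576421/19793601 and determinant 6002500/19793601
char-poly roots: 196 and 30625/19793601
so κ_2 = √(196 / (30625/19793601)) = 355.9200

355.9200


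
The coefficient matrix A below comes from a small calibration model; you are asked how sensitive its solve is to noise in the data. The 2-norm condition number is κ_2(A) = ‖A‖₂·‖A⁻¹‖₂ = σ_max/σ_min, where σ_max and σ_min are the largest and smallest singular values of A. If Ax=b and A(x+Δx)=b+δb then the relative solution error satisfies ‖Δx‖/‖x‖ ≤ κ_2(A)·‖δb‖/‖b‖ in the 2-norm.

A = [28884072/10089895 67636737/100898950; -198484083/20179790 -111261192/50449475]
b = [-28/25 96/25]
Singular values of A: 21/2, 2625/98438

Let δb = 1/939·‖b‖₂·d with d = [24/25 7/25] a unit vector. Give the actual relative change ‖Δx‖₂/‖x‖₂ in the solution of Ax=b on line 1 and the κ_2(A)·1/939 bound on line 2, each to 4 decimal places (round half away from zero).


0.4193
0.4193

from the listed singular values, σ₁ = 21/2, σ_n = 2625/98438
condition number: (21/2) ÷ (2625/98438) = 393.7520
bound on ‖Δx‖/‖x‖: κ·ε = 393.7520·1/939 = 0.4193
solve Ax = b  →  x = [-0.3717 -0.0836]
2-norm of b is 4.0000; of x, 0.3810
δb = ε·‖b‖·d = [0.0041 0.0012]; solving A·Δx = δb gives ‖Δx‖ = 0.1597
relative error = 0.4193
so the bound is sharp here: realised error equals the bound


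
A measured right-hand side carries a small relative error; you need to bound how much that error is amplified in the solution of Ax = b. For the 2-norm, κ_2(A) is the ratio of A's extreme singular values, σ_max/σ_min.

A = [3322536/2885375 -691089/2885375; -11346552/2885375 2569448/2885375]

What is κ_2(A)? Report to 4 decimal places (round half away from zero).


211.1250

M = AᵀA = [133047936/7924225 -5987016/1584845; -5987016/1584845 6738529/7924225]. tr(M)=27957293/1584845, det(M)=1382976/198105625
char-poly roots: 441/25 and 3136/7924225
σ_max=√(441/25)=(21/5), σ_min=√(3136/7924225)=(56/2815) → κ = 211.1250


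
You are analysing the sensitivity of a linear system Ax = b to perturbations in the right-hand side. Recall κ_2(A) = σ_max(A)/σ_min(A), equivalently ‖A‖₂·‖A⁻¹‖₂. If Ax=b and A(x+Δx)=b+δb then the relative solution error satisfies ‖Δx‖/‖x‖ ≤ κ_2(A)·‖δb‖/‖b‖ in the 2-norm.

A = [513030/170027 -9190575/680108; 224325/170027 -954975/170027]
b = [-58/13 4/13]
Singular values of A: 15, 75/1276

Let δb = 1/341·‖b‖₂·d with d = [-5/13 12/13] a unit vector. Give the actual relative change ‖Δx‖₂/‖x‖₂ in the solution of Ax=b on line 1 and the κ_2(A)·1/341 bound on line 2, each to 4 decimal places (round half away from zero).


largest singular value 15, smallest 75/1276
κ_2(A) = 15 / (75/1276) = 255.2000
worst-case relative error ≤ 255.2000 × 1/341 = 0.7484
solve Ax = b  →  x = [33.1382 7.7294]
‖b‖₂ = 4.4721 and ‖x‖₂ = 34.0277
δb = ε·‖b‖·d = [-0.0050 0.0121]; solving A·Δx = δb gives ‖Δx‖ = 0.2231
realised ‖Δx‖/‖x‖ = 0.0066
realised/bound (from unrounded values) ≈ 0.0088

0.0066
0.7484


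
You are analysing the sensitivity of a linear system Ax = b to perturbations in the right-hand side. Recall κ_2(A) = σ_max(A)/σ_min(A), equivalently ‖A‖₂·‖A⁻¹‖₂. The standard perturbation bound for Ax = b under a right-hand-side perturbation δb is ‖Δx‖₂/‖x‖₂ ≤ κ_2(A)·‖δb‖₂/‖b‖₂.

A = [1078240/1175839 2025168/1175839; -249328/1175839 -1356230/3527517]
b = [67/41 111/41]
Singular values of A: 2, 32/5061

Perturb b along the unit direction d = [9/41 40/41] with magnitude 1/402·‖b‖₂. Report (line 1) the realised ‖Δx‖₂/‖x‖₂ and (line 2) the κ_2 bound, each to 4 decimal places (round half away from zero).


0.0026
0.7868

σ_max = 2, σ_min = 32/5061
κ = σ_max/σ_min = 2/(32/5061) = 316.3125
perturbation bound = 316.3125·1/402 = 0.7868
solve Ax = b  →  x = [-418.4136 223.7206]
‖b‖₂ = 3.1623 and ‖x‖₂ = 474.4690
Δx = A⁻¹·δb where δb = 1/402·3.1623·d; ‖Δx‖ = 1.2441
relative error = 0.0026
realised/bound (from unrounded values) ≈ 0.0033


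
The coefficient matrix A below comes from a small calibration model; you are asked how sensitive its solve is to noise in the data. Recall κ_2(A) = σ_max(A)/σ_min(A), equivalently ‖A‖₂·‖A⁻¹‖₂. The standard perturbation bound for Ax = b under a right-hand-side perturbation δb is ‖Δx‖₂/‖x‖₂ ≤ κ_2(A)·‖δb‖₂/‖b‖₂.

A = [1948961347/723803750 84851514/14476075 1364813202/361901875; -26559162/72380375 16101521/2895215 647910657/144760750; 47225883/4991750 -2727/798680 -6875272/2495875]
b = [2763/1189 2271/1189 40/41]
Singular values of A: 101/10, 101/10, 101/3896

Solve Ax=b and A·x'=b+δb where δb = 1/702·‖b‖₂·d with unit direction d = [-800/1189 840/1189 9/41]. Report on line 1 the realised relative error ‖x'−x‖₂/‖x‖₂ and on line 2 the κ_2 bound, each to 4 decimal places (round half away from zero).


0.5550
0.5550

largest singular value 101/10, smallest 101/3896
κ_2(A) = (101/10) / (101/3896) = 389.6000
worst-case relative error ≤ 389.6000 × 1/702 = 0.5550
solve Ax = b  →  x = [0.1450 0.2376 0.1434]
‖b‖ = 3.1623, ‖x‖ = 0.3131
re-solving with b+δb shifts x by Δx of norm 0.1738
relative error = 0.5550
tightness: 0.5550 against a bound of 0.5550; the bound is attained (ratio 1)


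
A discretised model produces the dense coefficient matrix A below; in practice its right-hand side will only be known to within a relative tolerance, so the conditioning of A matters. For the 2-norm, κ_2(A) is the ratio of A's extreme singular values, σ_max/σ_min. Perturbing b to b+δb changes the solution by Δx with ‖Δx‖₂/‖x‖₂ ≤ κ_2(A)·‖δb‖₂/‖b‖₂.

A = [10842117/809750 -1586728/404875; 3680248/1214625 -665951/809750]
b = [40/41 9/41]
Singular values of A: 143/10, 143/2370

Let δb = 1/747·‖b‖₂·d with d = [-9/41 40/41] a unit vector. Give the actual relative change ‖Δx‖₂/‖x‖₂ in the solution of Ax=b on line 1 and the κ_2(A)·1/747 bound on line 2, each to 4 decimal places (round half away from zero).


σ_max = 143/10, σ_min = 143/2370
κ = σ_max/σ_min = (143/10)/(143/2370) = 237.0000
κ_2(A)·‖δb‖/‖b‖ = 0.3173
solve Ax = b  →  x = [0.0671 -0.0196]
‖b‖ = 1.0000, ‖x‖ = 0.0699
re-solving with b+δb shifts x by Δx of norm 0.0222
realised ‖Δx‖/‖x‖ = 0.3173
so the bound is sharp here: realised error equals the bound

0.3173
0.3173


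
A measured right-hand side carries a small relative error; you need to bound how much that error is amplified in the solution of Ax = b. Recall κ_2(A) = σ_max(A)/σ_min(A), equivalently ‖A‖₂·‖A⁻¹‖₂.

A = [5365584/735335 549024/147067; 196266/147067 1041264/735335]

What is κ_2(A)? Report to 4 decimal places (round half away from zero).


form AᵀA = [17699286276/321664225 374800608/12866569; 374800608/12866569 5127849216/321664225] with trace 78986628/1113025 and determinant 796594176/27825625
eigenvalues of AᵀA: λ = (tr ± √(tr²−4·det))/2 = 1764/25, 451584/1113025
σ_max=√(1764/25)=(42/5), σ_min=√(451584/1113025)=(672/1055) → κ = 13.1875

13.1875


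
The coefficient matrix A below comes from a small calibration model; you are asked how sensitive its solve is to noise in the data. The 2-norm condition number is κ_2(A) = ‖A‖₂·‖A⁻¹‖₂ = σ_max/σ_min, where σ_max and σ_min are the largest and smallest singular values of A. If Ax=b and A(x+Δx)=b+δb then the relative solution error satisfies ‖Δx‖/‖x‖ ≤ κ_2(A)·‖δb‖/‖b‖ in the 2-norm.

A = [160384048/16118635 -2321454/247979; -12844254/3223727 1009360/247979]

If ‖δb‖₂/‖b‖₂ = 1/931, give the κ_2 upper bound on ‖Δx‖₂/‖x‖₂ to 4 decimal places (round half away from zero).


AᵀA = [176611919368516/1537339611025 -33626659296384/307467922205; -33626659296384/307467922205 6407956283716/61493584441]; tr = 400488497576/1827990025, det = 749664400/73119601
λ_max, λ_min = (400488497576/1827990025 ± √160253998786151996875776/3341547531499500625)/2 = 5476/25, 3422500/73119601
κ_2(A) = √(λ_max/λ_min) = √((5476/25) / (3422500/73119601)) = 68.4080
worst-case relative error ≤ 68.4080 × 1/931 = 0.0735

0.0735


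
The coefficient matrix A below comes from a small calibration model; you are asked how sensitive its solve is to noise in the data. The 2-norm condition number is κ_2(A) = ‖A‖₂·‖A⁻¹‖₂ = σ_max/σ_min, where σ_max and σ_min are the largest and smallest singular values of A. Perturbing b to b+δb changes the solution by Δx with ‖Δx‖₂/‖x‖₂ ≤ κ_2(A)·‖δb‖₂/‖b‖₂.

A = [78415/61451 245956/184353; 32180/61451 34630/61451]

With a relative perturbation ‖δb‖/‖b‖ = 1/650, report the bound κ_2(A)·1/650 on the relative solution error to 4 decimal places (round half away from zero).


form AᵀA = [42511625/22344529 133904260/67033587; 133904260/67033587 421819444/201100761] with trace 956509/239121 and determinant 100/239121
char-poly roots: 4 and 25/239121
so κ_2 = √(4 / (25/239121)) = 195.6000
worst-case relative error ≤ 195.6000 × 1/650 = 0.3009

0.3009


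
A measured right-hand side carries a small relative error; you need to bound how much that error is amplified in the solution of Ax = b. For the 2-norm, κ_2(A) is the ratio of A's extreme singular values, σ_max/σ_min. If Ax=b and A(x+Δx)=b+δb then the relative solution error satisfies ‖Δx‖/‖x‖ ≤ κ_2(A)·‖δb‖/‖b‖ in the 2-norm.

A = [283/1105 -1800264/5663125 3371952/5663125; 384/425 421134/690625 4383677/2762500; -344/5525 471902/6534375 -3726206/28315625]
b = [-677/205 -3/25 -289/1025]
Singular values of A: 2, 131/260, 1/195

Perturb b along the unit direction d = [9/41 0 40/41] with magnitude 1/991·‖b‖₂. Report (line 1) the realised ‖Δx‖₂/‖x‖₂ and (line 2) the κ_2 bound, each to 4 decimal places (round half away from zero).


0.0033
0.3935

from the listed singular values, σ₁ = 2, σ_n = 1/195
κ = σ_max/σ_min = 2/(1/195) = 390.0000
worst-case relative error ≤ 390.0000 × 1/991 = 0.3935
solve Ax = b  →  x = [171.8235 -20.1016 -90.1848]
‖b‖ = 3.3166, ‖x‖ = 195.0915
re-solving with b+δb shifts x by Δx of norm 0.6526
relative error = 0.0033
so the bound overstates the realised error by a factor of ≈ 117.6446 (computed from the unrounded values)


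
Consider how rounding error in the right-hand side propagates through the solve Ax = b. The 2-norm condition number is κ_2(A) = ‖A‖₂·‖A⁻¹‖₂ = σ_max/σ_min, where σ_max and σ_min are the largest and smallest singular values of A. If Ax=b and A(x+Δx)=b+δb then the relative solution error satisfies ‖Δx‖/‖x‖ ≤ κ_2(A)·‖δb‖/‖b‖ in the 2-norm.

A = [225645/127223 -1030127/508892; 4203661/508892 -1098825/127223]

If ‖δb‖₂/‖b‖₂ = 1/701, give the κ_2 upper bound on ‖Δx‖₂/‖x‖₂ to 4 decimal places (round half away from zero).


M = AᵀA = [10996678441/154057744 -721524510/9628609; -721524510/9628609 12123631009/154057744]. tr(M)=13745725/91592, det(M)=5764801/2930944
solving λ² − 13745725/91592·λ + 5764801/2930944 = 0 gives λ = 2401/16, 2401/183184
κ_2(A) = √(λ_max/λ_min) = √((2401/16) / (2401/183184)) = 107.0000
perturbation bound = 107.0000·1/701 = 0.1526

0.1526


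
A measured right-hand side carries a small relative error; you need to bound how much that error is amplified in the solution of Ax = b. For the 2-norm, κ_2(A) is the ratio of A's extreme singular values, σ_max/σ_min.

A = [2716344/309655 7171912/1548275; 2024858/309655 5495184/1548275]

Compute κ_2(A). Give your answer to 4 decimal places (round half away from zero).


182.1500

form AᵀA = [459142985860/3835448761 1224333896544/19177243805; 1224333896544/19177243805 3265334757184/95886219025] with trace 51016987556/331786225 and determinant 236421376/331786225
eigenvalues of AᵀA: λ = (tr ± √(tr²−4·det))/2 = 3844/25, 61504/13271449
so κ_2 = √((3844/25) / (61504/13271449)) = 182.1500


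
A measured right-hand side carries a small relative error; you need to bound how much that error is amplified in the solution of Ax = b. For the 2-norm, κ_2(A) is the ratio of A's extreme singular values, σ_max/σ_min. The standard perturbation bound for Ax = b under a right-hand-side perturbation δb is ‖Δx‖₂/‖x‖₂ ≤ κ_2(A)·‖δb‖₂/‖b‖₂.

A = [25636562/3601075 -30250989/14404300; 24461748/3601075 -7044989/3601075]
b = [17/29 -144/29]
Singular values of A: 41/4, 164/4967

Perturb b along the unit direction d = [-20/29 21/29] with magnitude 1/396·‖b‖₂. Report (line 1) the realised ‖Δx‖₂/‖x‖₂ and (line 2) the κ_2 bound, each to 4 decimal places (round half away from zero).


0.0032
0.7839

largest singular value 41/4, smallest 164/4967
κ_2(A) = (41/4) / (164/4967) = 310.4375
bound on ‖Δx‖/‖x‖: κ·ε = 310.4375·1/396 = 0.7839
solve Ax = b  →  x = [-34.2020 -116.2185]
2-norm of b is 5.0000; of x, 121.1467
re-solving with b+δb shifts x by Δx of norm 0.3824
dividing the unrounded norms, ‖Δx‖/‖x‖ = 0.0032
tightness: 0.0032 against a bound of 0.7839 (unrounded ratio ≈ 0.0040)


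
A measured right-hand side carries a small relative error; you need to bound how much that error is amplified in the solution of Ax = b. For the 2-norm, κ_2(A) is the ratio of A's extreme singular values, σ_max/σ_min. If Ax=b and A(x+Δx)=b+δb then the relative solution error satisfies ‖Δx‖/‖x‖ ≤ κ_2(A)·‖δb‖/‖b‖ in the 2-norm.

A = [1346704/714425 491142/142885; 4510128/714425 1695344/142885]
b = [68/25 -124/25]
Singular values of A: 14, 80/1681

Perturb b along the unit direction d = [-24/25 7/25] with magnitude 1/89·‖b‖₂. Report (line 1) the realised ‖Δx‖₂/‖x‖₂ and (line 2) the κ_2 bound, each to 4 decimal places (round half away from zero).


0.0159
3.3053

σ_max = 14, σ_min = 80/1681
κ = σ_max/σ_min = 14/(80/1681) = 294.1750
worst-case relative error ≤ 294.1750 × 1/89 = 3.3053
solve Ax = b  →  x = [74.0273 -39.8050]
2-norm of b is 5.6569; of x, 84.0505
Δx = A⁻¹·δb where δb = 1/89·5.6569·d; ‖Δx‖ = 1.3356
dividing the unrounded norms, ‖Δx‖/‖x‖ = 0.0159
realised/bound (from unrounded values) ≈ 0.0048


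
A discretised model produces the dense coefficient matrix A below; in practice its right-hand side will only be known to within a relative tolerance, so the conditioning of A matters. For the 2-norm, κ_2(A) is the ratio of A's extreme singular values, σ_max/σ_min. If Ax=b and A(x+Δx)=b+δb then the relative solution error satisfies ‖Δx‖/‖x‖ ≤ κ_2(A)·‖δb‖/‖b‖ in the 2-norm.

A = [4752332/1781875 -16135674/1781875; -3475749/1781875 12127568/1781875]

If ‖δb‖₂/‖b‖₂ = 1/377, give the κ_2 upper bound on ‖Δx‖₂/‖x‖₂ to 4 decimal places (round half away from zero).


AᵀA = [1386619621969/127003140625 -4753378489608/127003140625; -4753378489608/127003140625 16297515241156/127003140625]; tr = 28294615781/203205025, det = 48469444/203205025
eigenvalues of AᵀA: λ = (tr ± √(tr²−4·det))/2 = 3481/25, 13924/8128201
so κ_2 = √((3481/25) / (13924/8128201)) = 285.1000
bound on ‖Δx‖/‖x‖: κ·ε = 285.1000·1/377 = 0.7562

0.7562


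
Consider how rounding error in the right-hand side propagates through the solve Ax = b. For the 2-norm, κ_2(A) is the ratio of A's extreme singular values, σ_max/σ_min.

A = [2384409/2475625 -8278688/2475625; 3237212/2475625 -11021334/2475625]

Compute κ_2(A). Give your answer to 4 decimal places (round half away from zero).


AᵀA = [646597912489/245148765625 -2216726914248/245148765625; -2216726914248/245148765625 7600259125636/245148765625]; tr = 13194971261/392238025, det = 2829124/392238025
solving λ² − 13194971261/392238025·λ + 2829124/392238025 = 0 gives λ = 841/25, 3364/15689521
κ = σ_max/σ_min = (29/5)/(58/3961) = 396.1000

396.1000


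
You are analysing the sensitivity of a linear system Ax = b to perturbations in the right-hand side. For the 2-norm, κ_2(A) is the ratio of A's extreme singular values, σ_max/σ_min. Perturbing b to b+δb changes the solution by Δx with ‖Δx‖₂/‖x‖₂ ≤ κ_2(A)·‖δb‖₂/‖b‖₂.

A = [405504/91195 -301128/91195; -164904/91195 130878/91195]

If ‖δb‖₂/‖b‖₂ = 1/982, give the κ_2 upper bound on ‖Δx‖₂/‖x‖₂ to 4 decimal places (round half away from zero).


AᵀA = [1133886528/49210225 -850242096/49210225; -850242096/49210225 637911972/49210225]; tr = 70871940/1968409, det = 331776/1968409
solving λ² − 70871940/1968409·λ + 331776/1968409 = 0 gives λ = 36, 9216/1968409
κ_2(A) = √(λ_max/λ_min) = √(36 / (9216/1968409)) = 87.6875
κ_2(A)·‖δb‖/‖b‖ = 0.0893

0.0893


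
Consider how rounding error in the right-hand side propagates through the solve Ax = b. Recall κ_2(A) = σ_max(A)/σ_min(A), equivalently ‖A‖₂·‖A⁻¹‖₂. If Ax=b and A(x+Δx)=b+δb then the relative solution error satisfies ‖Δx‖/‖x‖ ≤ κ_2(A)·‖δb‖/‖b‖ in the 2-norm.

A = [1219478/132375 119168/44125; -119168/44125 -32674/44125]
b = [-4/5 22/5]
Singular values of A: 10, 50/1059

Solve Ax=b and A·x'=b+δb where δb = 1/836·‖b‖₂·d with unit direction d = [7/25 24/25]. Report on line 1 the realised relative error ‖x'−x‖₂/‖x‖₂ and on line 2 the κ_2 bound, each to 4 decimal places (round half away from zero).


σ_max = 10, σ_min = 50/1059
condition number: 10 ÷ (50/1059) = 211.8000
worst-case relative error ≤ 211.8000 × 1/836 = 0.2533
solve Ax = b  →  x = [-23.9136 81.2752]
‖b‖ = 4.4721, ‖x‖ = 84.7202
Δx = A⁻¹·δb where δb = 1/836·4.4721·d; ‖Δx‖ = 0.1133
dividing the unrounded norms, ‖Δx‖/‖x‖ = 0.0013
so the bound overstates the realised error by a factor of ≈ 189.4402 (computed from the unrounded values)

0.0013
0.2533


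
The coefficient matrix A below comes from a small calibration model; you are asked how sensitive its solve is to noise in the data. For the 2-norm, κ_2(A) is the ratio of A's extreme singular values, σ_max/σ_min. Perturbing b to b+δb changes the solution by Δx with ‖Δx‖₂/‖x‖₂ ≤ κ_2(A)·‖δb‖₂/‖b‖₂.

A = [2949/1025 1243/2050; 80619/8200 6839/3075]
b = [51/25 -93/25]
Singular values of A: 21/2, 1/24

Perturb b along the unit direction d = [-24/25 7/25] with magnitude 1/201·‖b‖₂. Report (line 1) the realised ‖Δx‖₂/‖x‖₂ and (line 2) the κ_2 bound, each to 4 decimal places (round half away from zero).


largest singular value 21/2, smallest 1/24
condition number: (21/2) ÷ (1/24) = 252.0000
bound on ‖Δx‖/‖x‖: κ·ε = 252.0000·1/201 = 1.2537
solve Ax = b  →  x = [15.5261 -70.3066]
‖b‖ = 4.2426, ‖x‖ = 72.0006
Δx = A⁻¹·δb where δb = 1/201·4.2426·d; ‖Δx‖ = 0.5066
realised ‖Δx‖/‖x‖ = 0.0070
realised/bound (from unrounded values) ≈ 0.0056

0.0070
1.2537


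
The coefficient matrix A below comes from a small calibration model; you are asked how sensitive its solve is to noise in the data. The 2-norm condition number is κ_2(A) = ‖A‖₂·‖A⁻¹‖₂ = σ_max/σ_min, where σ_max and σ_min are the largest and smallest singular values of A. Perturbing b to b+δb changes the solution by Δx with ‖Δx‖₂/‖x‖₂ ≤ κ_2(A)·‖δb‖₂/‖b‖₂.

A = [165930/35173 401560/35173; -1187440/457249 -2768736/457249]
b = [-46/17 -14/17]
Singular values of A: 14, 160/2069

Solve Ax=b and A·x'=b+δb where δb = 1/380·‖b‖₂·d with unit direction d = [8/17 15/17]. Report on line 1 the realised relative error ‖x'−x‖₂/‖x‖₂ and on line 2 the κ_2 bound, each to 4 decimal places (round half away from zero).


0.0037
0.4764

σ_max = 14, σ_min = 160/2069
condition number: 14 ÷ (160/2069) = 181.0375
bound on ‖Δx‖/‖x‖: κ·ε = 181.0375·1/380 = 0.4764
solve Ax = b  →  x = [23.8181 -10.0790]
2-norm of b is 2.8284; of x, 25.8629
Δx = A⁻¹·δb where δb = 1/380·2.8284·d; ‖Δx‖ = 0.0963
dividing the unrounded norms, ‖Δx‖/‖x‖ = 0.0037
realised/bound (from unrounded values) ≈ 0.0078


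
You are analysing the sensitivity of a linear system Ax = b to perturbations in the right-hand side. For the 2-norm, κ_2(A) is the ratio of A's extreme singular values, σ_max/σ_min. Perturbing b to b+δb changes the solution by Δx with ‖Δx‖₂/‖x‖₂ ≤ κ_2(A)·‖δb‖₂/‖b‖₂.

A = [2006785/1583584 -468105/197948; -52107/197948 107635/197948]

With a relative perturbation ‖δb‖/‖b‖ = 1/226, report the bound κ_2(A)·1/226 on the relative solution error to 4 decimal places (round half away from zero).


form AᵀA = [2499080881/1491813376 -585517185/186476672; -585517185/186476672 68622125/11654792] with trace 39040529/5161984 and determinant 366025/82591744
λ_max, λ_min = (39040529/5161984 ± √1523690550801441/26646078816256)/2 = 121/16, 3025/5161984
σ_max=√(121/16)=(11/4), σ_min=√(3025/5161984)=(55/2272) → κ = 113.6000
κ_2(A)·‖δb‖/‖b‖ = 0.5027

0.5027


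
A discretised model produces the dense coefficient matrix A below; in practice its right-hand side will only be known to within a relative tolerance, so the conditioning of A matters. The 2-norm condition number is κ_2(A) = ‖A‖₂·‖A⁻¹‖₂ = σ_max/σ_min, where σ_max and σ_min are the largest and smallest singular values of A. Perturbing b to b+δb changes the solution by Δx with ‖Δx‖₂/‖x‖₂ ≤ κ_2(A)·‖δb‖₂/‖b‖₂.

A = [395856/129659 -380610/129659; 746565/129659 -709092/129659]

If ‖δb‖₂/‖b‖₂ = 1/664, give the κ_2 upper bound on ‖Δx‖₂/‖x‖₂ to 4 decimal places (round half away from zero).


0.5941

form AᵀA = [2470800249/58171129 -2353114260/58171129; -2353114260/58171129 2241091476/58171129] with trace 5602725/69169 and determinant 2916/69169
eigenvalues of AᵀA: λ = (tr ± √(tr²−4·det))/2 = 81, 36/69169
so κ_2 = √(81 / (36/69169)) = 394.5000
perturbation bound = 394.5000·1/664 = 0.5941


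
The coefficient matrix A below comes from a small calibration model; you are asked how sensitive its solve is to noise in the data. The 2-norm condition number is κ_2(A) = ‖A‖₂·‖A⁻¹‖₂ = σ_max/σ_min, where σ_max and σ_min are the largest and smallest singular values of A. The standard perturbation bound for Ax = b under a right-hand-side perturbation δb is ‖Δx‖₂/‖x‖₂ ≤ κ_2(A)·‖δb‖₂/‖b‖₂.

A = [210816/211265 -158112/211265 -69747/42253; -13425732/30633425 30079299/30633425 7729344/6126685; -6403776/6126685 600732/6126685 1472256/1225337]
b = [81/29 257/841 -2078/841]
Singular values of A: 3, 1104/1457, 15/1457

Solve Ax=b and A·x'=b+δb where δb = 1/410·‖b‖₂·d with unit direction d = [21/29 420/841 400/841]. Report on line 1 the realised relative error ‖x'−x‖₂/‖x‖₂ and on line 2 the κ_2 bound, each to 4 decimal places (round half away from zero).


0.0091
0.7107

from the listed singular values, σ₁ = 3, σ_n = 15/1457
condition number: 3 ÷ (15/1457) = 291.4000
worst-case relative error ≤ 291.4000 × 1/410 = 0.7107
solve Ax = b  →  x = [64.2290 -44.8724 57.4800]
‖b‖₂ = 3.7417 and ‖x‖₂ = 97.1743
Δx = A⁻¹·δb where δb = 1/410·3.7417·d; ‖Δx‖ = 0.8864
relative error = 0.0091
tightness: 0.0091 against a bound of 0.7107 (unrounded ratio ≈ 0.0128)


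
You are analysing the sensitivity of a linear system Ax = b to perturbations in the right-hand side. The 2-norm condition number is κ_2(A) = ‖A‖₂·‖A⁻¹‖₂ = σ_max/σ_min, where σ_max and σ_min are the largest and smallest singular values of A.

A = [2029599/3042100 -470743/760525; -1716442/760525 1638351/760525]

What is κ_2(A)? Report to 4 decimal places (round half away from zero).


262.2500

M = AᵀA = [82012867729/14806995856 -19526331825/3701748964; -19526331825/3701748964 4649268754/925437241]. tr(M)=185970473/17606416, det(M)=28561/17606416
λ_max, λ_min = (185970473/17606416 ± √34583005400454225/309985884365056)/2 = 169/16, 169/1100401
κ_2(A) = √(λ_max/λ_min) = √((169/16) / (169/1100401)) = 262.2500


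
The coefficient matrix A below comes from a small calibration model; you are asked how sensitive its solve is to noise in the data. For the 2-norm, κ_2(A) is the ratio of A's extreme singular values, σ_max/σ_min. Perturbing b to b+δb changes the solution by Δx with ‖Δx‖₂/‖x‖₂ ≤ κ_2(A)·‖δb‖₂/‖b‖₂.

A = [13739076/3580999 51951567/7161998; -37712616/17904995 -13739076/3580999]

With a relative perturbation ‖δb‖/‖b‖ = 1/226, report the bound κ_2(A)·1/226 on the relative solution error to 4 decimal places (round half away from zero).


0.6853

M = AᵀA = [21250161380304/1109303965225 7967310781014/221860793045; 7967310781014/221860793045 11951606059137/177488634436]. tr(M)=1327995837369/15353688100, det(M)=1196883216/3838422025
λ_max, λ_min = (1327995837369/15353688100 ± √1763278918923942073968561/235735738272081610000)/2 = 8649/100, 553536/153536881
κ_2(A) = √(λ_max/λ_min) = √((8649/100) / (553536/153536881)) = 154.8875
κ_2(A)·‖δb‖/‖b‖ = 0.6853


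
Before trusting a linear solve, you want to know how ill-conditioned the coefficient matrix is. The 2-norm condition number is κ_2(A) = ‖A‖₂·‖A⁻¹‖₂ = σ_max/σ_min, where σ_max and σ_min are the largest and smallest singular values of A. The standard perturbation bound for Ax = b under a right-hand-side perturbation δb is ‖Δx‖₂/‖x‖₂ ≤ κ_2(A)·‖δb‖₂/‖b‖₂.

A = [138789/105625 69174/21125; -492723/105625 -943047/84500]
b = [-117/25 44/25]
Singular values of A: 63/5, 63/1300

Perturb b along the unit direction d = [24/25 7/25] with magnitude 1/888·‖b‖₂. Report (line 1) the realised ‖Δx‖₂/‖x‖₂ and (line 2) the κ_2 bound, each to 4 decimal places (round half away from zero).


largest singular value 63/5, smallest 63/1300
condition number: (63/5) ÷ (63/1300) = 260.0000
worst-case relative error ≤ 260.0000 × 1/888 = 0.2928
solve Ax = b  →  x = [76.0989 -31.9658]
‖b‖ = 5.0000, ‖x‖ = 82.5400
δb = ε·‖b‖·d = [0.0054 0.0016]; solving A·Δx = δb gives ‖Δx‖ = 0.1162
realised ‖Δx‖/‖x‖ = 0.0014
realised/bound (from unrounded values) ≈ 0.0048

0.0014
0.2928


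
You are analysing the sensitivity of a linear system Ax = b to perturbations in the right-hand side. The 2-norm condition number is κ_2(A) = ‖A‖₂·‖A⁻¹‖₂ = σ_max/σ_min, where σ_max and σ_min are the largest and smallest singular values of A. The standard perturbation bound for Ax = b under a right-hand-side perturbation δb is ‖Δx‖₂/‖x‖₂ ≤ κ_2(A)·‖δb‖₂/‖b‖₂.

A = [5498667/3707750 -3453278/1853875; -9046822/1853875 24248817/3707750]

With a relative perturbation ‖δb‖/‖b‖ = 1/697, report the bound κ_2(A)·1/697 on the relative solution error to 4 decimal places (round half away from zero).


0.1702

AᵀA = [572184467161/21995856100 -190690525512/5498964025; -190690525512/5498964025 1017129026689/21995856100]; tr = 31786269877/439917122, det = 1305015625/3519336976
char-poly roots: 289/4 and 4515625/879834244
σ_max=√(289/4)=(17/2), σ_min=√(4515625/879834244)=(2125/29662) → κ = 118.6480
bound on ‖Δx‖/‖x‖: κ·ε = 118.6480·1/697 = 0.1702


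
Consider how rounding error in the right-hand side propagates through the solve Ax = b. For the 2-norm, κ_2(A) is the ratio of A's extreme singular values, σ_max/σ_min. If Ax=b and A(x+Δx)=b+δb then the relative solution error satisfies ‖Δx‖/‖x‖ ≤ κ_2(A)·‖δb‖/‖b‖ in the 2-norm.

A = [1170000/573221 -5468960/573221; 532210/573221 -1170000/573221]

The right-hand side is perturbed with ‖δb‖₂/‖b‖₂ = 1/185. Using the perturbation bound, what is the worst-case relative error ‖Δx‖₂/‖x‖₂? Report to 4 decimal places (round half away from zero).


0.1152

M = AᵀA = [982836100/195468361 -4176900000/195468361; -4176900000/195468361 18607033600/195468361]. tr(M)=11653700/116281, det(M)=2560000/116281
char-poly roots: 100 and 25600/116281
κ_2(A) = √(λ_max/λ_min) = √(100 / (25600/116281)) = 21.3125
worst-case relative error ≤ 21.3125 × 1/185 = 0.1152


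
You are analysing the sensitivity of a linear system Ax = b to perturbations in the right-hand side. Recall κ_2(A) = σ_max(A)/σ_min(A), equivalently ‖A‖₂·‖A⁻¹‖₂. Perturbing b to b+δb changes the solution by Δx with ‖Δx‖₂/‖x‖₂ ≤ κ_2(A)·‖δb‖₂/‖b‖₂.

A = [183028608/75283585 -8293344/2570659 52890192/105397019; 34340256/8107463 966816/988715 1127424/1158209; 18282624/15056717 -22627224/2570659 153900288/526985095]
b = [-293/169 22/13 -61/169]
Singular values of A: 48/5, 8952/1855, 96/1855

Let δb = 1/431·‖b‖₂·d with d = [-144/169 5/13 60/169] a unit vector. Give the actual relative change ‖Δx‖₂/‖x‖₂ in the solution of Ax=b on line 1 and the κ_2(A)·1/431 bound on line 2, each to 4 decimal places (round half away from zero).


largest singular value 48/5, smallest 96/1855
κ = σ_max/σ_min = (48/5)/(96/1855) = 185.5000
worst-case relative error ≤ 185.5000 × 1/431 = 0.4304
solve Ax = b  →  x = [-8.3083 0.1471 37.7426]
‖b‖ = 2.4495, ‖x‖ = 38.6465
Δx = A⁻¹·δb where δb = 1/431·2.4495·d; ‖Δx‖ = 0.1098
dividing the unrounded norms, ‖Δx‖/‖x‖ = 0.0028
so the bound overstates the realised error by a factor of ≈ 151.4628 (computed from the unrounded values)

0.0028
0.4304


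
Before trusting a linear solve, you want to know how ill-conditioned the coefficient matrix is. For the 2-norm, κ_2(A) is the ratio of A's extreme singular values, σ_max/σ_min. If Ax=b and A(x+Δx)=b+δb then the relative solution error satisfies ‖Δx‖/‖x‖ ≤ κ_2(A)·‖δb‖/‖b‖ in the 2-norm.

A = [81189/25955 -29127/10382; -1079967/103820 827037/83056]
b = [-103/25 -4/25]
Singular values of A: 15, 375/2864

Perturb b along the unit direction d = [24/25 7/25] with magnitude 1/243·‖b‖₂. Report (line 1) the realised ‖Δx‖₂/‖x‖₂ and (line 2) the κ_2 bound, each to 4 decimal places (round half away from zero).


0.0042
0.4714

from the listed singular values, σ₁ = 15, σ_n = 375/2864
κ_2(A) = 15 / (375/2864) = 114.5600
κ_2(A)·‖δb‖/‖b‖ = 0.4714
solve Ax = b  →  x = [-21.1168 -22.0760]
2-norm of b is 4.1231; of x, 30.5494
with δb = [0.0163 0.0048], A·Δx = δb → ‖Δx‖ = 0.1296
relative error = 0.0042
tightness: 0.0042 against a bound of 0.4714 (unrounded ratio ≈ 0.0090)


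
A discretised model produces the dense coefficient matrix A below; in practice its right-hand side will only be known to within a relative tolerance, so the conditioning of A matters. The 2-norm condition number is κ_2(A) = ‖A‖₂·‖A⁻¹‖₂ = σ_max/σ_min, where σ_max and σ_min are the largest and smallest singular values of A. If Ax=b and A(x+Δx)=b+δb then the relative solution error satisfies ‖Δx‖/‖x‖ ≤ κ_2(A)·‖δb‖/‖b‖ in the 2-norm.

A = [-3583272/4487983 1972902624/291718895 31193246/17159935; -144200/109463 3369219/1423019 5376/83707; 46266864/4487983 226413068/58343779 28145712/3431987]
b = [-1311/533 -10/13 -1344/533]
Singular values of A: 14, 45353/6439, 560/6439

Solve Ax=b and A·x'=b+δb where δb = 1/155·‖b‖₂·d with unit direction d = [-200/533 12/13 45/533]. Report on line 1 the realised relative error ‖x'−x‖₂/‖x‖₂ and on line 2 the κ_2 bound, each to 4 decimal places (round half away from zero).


from the listed singular values, σ₁ = 14, σ_n = 560/6439
condition number: 14 ÷ (560/6439) = 160.9750
κ_2(A)·‖δb‖/‖b‖ = 1.0385
solve Ax = b  →  x = [-0.0176 -0.3312 -0.1286]
2-norm of b is 3.6056; of x, 0.3557
with δb = [-0.0087 0.0215 0.0020], A·Δx = δb → ‖Δx‖ = 0.2675
dividing the unrounded norms, ‖Δx‖/‖x‖ = 0.7519
so the bound overstates the realised error by a factor of ≈ 1.3813 (computed from the unrounded values)

0.7519
1.0385


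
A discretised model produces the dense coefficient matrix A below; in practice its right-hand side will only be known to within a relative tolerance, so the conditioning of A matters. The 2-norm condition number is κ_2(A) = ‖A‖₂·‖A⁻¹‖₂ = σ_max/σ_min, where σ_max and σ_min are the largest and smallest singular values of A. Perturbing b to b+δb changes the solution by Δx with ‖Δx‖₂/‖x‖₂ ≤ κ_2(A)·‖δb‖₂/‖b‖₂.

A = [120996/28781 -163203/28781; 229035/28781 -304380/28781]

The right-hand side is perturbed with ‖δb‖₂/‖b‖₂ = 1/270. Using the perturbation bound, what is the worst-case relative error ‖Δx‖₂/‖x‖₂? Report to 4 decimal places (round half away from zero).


1.2541

M = AᵀA = [232169769/2866249 -309552192/2866249; -309552192/2866249 412741881/2866249]. tr(M)=644911650/2866249, det(M)=1265625/2866249
eigenvalues of AᵀA: λ = (tr ± √(tr²−4·det))/2 = 225, 5625/2866249
so κ_2 = √(225 / (5625/2866249)) = 338.6000
κ_2(A)·‖δb‖/‖b‖ = 1.2541


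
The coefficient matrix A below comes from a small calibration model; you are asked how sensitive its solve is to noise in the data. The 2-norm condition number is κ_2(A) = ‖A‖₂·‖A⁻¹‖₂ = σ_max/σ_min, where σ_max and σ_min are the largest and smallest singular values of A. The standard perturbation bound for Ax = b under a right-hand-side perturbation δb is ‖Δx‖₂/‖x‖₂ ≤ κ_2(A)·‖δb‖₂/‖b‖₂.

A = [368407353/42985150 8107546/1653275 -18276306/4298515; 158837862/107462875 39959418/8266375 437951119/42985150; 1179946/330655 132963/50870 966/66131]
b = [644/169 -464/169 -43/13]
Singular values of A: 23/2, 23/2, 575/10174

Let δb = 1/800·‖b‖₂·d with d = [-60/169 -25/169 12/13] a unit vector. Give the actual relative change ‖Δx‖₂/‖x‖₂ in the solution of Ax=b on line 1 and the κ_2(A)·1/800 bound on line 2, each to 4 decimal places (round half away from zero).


0.0018
0.2544

σ_max = 23/2, σ_min = 575/10174
κ_2(A) = (23/2) / (575/10174) = 203.4800
perturbation bound = 203.4800·1/800 = 0.2544
solve Ax = b  →  x = [-40.6388 54.3300 -20.1511]
‖b‖₂ = 5.7446 and ‖x‖₂ = 70.7766
with δb = [-0.0025 -0.0011 0.0066], A·Δx = δb → ‖Δx‖ = 0.1271
relative error = 0.0018
realised/bound (from unrounded values) ≈ 0.0071
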